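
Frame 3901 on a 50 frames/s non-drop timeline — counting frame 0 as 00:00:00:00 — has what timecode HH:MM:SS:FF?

00:01:18:01

3901 ÷ 50 = 78 full seconds, remainder 1 frame.
78 s = 0 h 1 min 18 s.
Timecode: 00:01:18:01.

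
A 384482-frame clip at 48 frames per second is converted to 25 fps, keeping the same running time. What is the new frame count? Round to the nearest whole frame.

200251 frames

Frames at target rate = 384482 × (25) / (48) = 4806025/24 ≈ 200251.042.
Nearest whole frame: 200251.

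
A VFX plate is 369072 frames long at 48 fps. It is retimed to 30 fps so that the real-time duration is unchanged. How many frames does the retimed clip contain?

230670 frames

Target frames = source frames × (target rate / source rate) = 369072 × (30)/(48) = 369072 × 5/8 = 230670.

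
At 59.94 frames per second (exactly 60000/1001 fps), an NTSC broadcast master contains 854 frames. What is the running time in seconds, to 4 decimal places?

14.2476 seconds

Running time = 854 × 1001/60000 = 427427/30000 s ≈ 14.2476 s.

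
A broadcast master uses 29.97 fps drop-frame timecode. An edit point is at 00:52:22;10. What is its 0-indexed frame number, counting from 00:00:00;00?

94176

As if non-drop at 30 labels/s: (0 × 3600 + 52 × 60 + 22) × 30 + 10 = 94270.
Minute boundaries passed: 52; those not divisible by 10: 52 − 5 = 47; dropped labels = 2 × 47 = 94.
Actual frame index = 94270 − 94 = 94176.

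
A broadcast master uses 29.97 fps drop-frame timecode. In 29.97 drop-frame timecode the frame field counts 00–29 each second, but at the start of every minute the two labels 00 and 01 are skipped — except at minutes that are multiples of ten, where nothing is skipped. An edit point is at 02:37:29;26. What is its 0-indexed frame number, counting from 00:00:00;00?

283212

Complete 10-minute blocks: 15, each 17982 frames → 269730.
Remaining 7 whole minutes in the current block: 1800 + 6 × 1798 = 12588 frames.
Within the current minute: 29 × 30 + 26 − 2 = 894 (labels ;00/;01 skipped at this minute). Total = 269730 + 12588 + 894 = 283212.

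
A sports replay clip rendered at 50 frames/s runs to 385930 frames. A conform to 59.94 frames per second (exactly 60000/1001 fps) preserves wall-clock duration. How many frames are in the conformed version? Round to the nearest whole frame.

Frames at target rate = 385930 × (60000/1001) / (50) = 463116000/1001 ≈ 462653.347.
Nearest whole frame: 462653.

462653 frames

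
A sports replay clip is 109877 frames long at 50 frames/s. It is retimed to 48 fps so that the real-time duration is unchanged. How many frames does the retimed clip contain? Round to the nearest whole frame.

Frames at target rate = 109877 × (48) / (50) = 2637048/25 ≈ 105481.920.
Nearest whole frame: 105482.

105482 frames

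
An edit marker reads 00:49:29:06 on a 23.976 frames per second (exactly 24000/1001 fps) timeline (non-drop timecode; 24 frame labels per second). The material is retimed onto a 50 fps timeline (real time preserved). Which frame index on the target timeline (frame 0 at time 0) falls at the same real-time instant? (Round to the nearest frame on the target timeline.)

Source frame index: (0×3600 + 49×60 + 29) × 24 + 6 = 71262.
Real time: 71262 / (24000/1001) = 11888877/4000 s.
Target frame: (11888877/4000) × (50) = 11888877/80 ≈ 148610.962 → 148611.

frame 148611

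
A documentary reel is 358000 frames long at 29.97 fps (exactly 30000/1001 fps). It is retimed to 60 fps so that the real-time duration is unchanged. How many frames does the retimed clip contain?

Target frames = source frames × (target rate / source rate) = 358000 × (60)/(30000/1001) = 358000 × 1001/500 = 716716.

716716 frames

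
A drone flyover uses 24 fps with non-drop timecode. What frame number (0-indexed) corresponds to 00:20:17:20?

Total seconds to the label: (0 × 3600 + 20 × 60 + 17) = 1217.
Frame index = 1217 × 24 + 20 = 29228.

29228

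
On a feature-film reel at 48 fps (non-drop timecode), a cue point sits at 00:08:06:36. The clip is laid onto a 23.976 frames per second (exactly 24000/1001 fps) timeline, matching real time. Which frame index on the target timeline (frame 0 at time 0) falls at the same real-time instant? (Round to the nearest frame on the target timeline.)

frame 11670

Source frame index: (0×3600 + 8×60 + 6) × 48 + 36 = 23364.
Real time: 23364 / (48) = 1947/4 s.
Target frame: (1947/4) × (24000/1001) = 1062000/91 ≈ 11670.330 → 11670.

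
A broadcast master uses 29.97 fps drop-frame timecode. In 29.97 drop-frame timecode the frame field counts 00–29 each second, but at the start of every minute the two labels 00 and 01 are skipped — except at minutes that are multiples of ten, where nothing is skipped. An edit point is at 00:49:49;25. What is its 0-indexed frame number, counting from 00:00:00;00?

Complete 10-minute blocks: 4, each 17982 frames → 71928.
Remaining 9 whole minutes in the current block: 1800 + 8 × 1798 = 16184 frames.
Within the current minute: 49 × 30 + 25 − 2 = 1493 (labels ;00/;01 skipped at this minute). Total = 71928 + 16184 + 1493 = 89605.

89605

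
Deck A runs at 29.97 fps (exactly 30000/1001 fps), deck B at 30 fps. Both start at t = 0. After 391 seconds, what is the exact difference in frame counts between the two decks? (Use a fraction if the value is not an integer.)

11730/1001 frames

A emits 30000/1001 × 391 = 11730000/1001 frames; B emits 30 × 391 = 11730.
Difference = 11730/1001 frames (≈ 11.7183); B is ahead of A.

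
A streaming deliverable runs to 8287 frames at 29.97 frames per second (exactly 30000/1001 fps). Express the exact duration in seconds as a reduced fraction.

Running time = 8287 ÷ (30000/1001) = 8287 × 1001/30000 = 8295287/30000 s.

8295287/30000 seconds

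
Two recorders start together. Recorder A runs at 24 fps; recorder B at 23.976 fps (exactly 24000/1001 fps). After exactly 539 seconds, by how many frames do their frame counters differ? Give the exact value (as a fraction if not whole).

168/13 frames

A emits 24 × 539 = 12936 frames; B emits 24000/1001 × 539 = 168000/13.
Difference = 168/13 frames (≈ 12.9231); B is behind A.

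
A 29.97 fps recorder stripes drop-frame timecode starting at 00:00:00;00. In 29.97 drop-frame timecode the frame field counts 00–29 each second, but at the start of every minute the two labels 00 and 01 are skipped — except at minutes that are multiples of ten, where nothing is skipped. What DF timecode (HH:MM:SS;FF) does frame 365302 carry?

Ten DF minutes hold 17982 frames, so frame 365302 lies in block 20 (frames 359640–377621) with 5662 frames into that block.
The block's first minute is 1800 frames and the rest 1798 each; 5662 frames reaches minute 3, so 20 × 18 + 3 × 2 = 366 labels have been skipped so far.
Adding those back, label number 365302 + 366 = 365668 at 30 labels/s is 12188 s + 28 f = 3 h 23 min 8 s frame 28, i.e. 03:23:08;28.

03:23:08;28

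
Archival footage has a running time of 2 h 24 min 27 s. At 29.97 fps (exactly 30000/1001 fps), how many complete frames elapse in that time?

259750 frames

2 h 24 min 27 s = 8667 s.
Frames = 8667 × 30000/1001 = 260010000/1001 ≈ 259750.2498.
Complete frames: 259750.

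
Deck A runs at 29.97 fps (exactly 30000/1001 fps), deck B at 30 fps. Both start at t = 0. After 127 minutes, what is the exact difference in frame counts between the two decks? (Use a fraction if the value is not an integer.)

228600/1001 frames

127 min = 7620 s.
A emits 30000/1001 × 7620 = 228600000/1001 frames; B emits 30 × 7620 = 228600.
Difference = 228600/1001 frames (≈ 228.3716); B is ahead of A.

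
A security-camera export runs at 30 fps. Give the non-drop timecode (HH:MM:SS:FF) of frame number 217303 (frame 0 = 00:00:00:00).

217303 ÷ 30 = 7243 full seconds, remainder 13 frames.
7243 s = 2 h 0 min 43 s.
Timecode: 02:00:43:13.

02:00:43:13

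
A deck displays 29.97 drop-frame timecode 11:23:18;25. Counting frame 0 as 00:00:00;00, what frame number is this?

As if non-drop at 30 labels/s: (11 × 3600 + 23 × 60 + 18) × 30 + 25 = 1229965.
Minute boundaries passed: 683; those not divisible by 10: 683 − 68 = 615; dropped labels = 2 × 615 = 1230.
Actual frame index = 1229965 − 1230 = 1228735.

1228735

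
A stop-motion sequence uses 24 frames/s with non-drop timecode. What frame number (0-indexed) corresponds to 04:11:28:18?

frame 362130

Total seconds to the label: (4 × 3600 + 11 × 60 + 28) = 15088.
Frame index = 15088 × 24 + 18 = 362130.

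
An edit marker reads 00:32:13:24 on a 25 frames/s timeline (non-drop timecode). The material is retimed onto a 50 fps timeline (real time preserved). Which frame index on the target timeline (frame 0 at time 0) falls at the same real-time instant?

Source frame index: (0×3600 + 32×60 + 13) × 25 + 24 = 48349.
Real time: 48349 / (25) = 48349/25 s.
Target frame: (48349/25) × (50) = 96698.

frame 96698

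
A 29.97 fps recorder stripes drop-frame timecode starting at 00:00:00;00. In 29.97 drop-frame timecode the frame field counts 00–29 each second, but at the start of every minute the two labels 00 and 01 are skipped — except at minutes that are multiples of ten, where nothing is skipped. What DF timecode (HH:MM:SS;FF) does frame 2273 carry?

00:01:15;25

Ten DF minutes hold 17982 frames, so frame 2273 lies in block 0 (frames 0–17981) with 2273 frames into that block.
The block's first minute is 1800 frames and the rest 1798 each; 2273 frames reaches minute 1, so 0 × 18 + 1 × 2 = 2 labels have been skipped so far.
Adding those back, label number 2273 + 2 = 2275 at 30 labels/s is 75 s + 25 f = 0 h 1 min 15 s frame 25, i.e. 00:01:15;25.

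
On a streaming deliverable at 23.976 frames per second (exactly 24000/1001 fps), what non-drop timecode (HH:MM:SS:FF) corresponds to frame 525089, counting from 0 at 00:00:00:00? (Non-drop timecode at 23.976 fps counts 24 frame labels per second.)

06:04:38:17

525089 ÷ 24 = 21878 full seconds, remainder 17 frames.
21878 s = 6 h 4 min 38 s.
Timecode: 06:04:38:17.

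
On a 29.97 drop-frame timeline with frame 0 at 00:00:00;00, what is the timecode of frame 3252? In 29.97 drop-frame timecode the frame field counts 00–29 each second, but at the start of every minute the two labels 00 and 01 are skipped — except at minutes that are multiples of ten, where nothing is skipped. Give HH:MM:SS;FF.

00:01:48;14

Each 10-minute DF block holds 10 × 60 × 30 − 9 × 2 = 17982 frames. 3252 ÷ 17982 → 0 full blocks, remainder 3252.
Within the partial block the first minute is 1800 frames and each further minute 1798, so 1 further minute boundary passed. Total skipped labels = 18 × 0 + 2 × 1 = 2.
Non-drop label index = 3252 + 2 = 3254; at 30 labels/s that is 00:01:48:14, i.e. DF 00:01:48;14.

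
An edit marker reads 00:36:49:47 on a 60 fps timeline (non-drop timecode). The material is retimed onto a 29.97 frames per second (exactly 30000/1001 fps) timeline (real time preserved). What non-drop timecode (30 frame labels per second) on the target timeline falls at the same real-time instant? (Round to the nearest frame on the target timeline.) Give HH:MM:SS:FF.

Source frame index: (0×3600 + 36×60 + 49) × 60 + 47 = 132587.
Real time: 132587 / (60) = 132587/60 s.
Target frame: (132587/60) × (30000/1001) = 728500/11 ≈ 66227.273 → 66227.
At 30 labels/s: frame 66227 → 00:36:47:17.

00:36:47:17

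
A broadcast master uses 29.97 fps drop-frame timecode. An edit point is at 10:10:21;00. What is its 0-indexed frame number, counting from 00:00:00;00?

Complete 10-minute blocks: 61, each 17982 frames → 1096902.
Remaining 0 whole minutes in the current block: 0 frames.
Within the current minute: 21 × 30 + 0 = 630. Total = 1096902 + 0 + 630 = 1097532.

1097532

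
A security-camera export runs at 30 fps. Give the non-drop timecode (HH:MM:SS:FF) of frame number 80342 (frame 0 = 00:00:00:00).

00:44:38:02

80342 ÷ 30 = 2678 full seconds, remainder 2 frames.
2678 s = 0 h 44 min 38 s.
Timecode: 00:44:38:02.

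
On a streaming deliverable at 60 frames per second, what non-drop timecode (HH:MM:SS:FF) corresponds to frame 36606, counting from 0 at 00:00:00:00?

36606 ÷ 60 = 610 full seconds, remainder 6 frames.
610 s = 0 h 10 min 10 s.
Timecode: 00:10:10:06.

00:10:10:06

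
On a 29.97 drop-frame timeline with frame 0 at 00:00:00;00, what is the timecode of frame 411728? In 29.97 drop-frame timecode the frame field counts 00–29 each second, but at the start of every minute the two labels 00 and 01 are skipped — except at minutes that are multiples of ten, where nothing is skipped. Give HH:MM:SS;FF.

Each 10-minute DF block holds 10 × 60 × 30 − 9 × 2 = 17982 frames. 411728 ÷ 17982 → 22 full blocks, remainder 16124.
Within the partial block the first minute is 1800 frames and each further minute 1798, so 8 further minute boundaries passed. Total skipped labels = 18 × 22 + 2 × 8 = 412.
Non-drop label index = 411728 + 412 = 412140; at 30 labels/s that is 03:48:58:00, i.e. DF 03:48:58;00.

03:48:58;00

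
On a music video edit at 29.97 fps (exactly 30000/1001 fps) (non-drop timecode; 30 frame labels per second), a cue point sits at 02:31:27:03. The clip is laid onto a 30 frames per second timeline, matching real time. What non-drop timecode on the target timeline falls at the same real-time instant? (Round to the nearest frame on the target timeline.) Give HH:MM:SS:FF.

Source frame index: (2×3600 + 31×60 + 27) × 30 + 3 = 272613.
Real time: 272613 / (30000/1001) = 90961871/10000 s.
Target frame: (90961871/10000) × (30) = 272885613/1000 ≈ 272885.613 → 272886.
At 30 labels/s: frame 272886 → 02:31:36:06.

02:31:36:06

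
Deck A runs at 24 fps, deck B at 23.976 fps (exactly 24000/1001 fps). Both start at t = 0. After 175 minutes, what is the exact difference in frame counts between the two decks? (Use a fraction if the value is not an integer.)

175 min = 10500 s.
A emits 24 × 10500 = 252000 frames; B emits 24000/1001 × 10500 = 36000000/143.
Difference = 36000/143 frames (≈ 251.7483); B is behind A.

36000/143 frames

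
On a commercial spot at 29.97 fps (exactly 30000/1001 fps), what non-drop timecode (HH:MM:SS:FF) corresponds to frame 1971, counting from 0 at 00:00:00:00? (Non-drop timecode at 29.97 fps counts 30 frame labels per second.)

00:01:05:21

1971 ÷ 30 = 65 full seconds, remainder 21 frames.
65 s = 0 h 1 min 5 s.
Timecode: 00:01:05:21.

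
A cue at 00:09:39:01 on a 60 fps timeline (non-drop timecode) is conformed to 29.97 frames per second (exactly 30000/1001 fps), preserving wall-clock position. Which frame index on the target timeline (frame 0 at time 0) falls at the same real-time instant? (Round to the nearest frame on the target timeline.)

frame 17353

Source frame index: (0×3600 + 9×60 + 39) × 60 + 1 = 34741.
Real time: 34741 / (60) = 34741/60 s.
Target frame: (34741/60) × (30000/1001) = 2481500/143 ≈ 17353.147 → 17353.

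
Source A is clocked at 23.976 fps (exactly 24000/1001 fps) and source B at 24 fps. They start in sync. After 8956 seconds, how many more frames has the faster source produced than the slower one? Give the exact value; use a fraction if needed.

A emits 24000/1001 × 8956 = 214944000/1001 frames; B emits 24 × 8956 = 214944.
Difference = 214944/1001 frames (≈ 214.7293); B is ahead of A.

214944/1001 frames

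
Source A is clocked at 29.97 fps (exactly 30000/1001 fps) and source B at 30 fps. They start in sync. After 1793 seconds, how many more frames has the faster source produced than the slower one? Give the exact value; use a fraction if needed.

4890/91 frames

A emits 30000/1001 × 1793 = 4890000/91 frames; B emits 30 × 1793 = 53790.
Difference = 4890/91 frames (≈ 53.7363); B is ahead of A.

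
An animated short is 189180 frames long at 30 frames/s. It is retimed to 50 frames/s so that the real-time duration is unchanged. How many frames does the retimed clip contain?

315300 frames

Target frames = source frames × (target rate / source rate) = 189180 × (50)/(30) = 189180 × 5/3 = 315300.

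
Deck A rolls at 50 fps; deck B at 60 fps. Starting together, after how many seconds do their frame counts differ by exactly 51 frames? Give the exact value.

5.1 seconds

The gap grows by |60 − 50| = 10 frames per second.
Time for a 51-frame gap: 51 ÷ (10) = 5.1 s.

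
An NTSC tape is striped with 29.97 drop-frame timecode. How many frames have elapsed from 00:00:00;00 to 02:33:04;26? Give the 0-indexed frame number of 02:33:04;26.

275270

Complete 10-minute blocks: 15, each 17982 frames → 269730.
Remaining 3 whole minutes in the current block: 1800 + 2 × 1798 = 5396 frames.
Within the current minute: 4 × 30 + 26 − 2 = 144 (labels ;00/;01 skipped at this minute). Total = 269730 + 5396 + 144 = 275270.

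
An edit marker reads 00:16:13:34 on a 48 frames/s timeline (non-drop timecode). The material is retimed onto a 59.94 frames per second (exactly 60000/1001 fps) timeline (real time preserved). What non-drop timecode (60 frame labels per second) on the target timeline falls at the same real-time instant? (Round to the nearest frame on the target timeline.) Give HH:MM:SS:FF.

00:16:12:44

Source frame index: (0×3600 + 16×60 + 13) × 48 + 34 = 46738.
Real time: 46738 / (48) = 23369/24 s.
Target frame: (23369/24) × (60000/1001) = 58422500/1001 ≈ 58364.136 → 58364.
At 60 labels/s: frame 58364 → 00:16:12:44.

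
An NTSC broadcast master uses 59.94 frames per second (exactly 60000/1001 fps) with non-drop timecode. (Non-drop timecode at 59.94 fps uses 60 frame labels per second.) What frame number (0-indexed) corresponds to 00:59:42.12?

Total seconds to the label: (0 × 3600 + 59 × 60 + 42) = 3582.
Frame index = 3582 × 60 + 12 = 214932.

frame 214932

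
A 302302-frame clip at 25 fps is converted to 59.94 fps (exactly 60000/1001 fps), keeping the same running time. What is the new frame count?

Target frames = source frames × (target rate / source rate) = 302302 × (60000/1001)/(25) = 302302 × 2400/1001 = 724800.

724800 frames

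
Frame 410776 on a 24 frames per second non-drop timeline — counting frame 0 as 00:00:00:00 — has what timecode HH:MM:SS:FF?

410776 ÷ 24 = 17115 full seconds, remainder 16 frames.
17115 s = 4 h 45 min 15 s.
Timecode: 04:45:15:16.

04:45:15:16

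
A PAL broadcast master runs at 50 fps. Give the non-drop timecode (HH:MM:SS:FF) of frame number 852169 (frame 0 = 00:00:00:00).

852169 ÷ 50 = 17043 full seconds, remainder 19 frames.
17043 s = 4 h 44 min 3 s.
Timecode: 04:44:03:19.

04:44:03:19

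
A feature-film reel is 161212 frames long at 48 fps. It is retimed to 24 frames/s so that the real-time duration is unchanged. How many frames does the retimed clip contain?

80606 frames

Frames at target rate = 161212 × (24) / (48) = 80606.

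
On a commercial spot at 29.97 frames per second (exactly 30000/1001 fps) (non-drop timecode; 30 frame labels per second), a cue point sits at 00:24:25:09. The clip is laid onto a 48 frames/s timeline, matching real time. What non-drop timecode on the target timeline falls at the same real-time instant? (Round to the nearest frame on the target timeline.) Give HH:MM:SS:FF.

00:24:26:37

Source frame index: (0×3600 + 24×60 + 25) × 30 + 9 = 43959.
Real time: 43959 / (30000/1001) = 14667653/10000 s.
Target frame: (14667653/10000) × (48) = 44002959/625 ≈ 70404.734 → 70405.
At 48 labels/s: frame 70405 → 00:24:26:37.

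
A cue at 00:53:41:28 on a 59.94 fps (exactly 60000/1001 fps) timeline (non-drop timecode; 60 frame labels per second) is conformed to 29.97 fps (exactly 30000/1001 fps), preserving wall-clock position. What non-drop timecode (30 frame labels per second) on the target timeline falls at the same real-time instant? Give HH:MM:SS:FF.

Source frame index: (0×3600 + 53×60 + 41) × 60 + 28 = 193288.
Real time: 193288 / (60000/1001) = 24185161/7500 s.
Target frame: (24185161/7500) × (30000/1001) = 96644.
At 30 labels/s: frame 96644 → 00:53:41:14.

00:53:41:14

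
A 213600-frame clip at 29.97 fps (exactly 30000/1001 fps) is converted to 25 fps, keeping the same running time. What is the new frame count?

Target frames = source frames × (target rate / source rate) = 213600 × (25)/(30000/1001) = 213600 × 1001/1200 = 178178.

178178 frames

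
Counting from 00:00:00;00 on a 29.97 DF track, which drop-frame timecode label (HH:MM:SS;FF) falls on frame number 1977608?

18:19:46;08

Ten DF minutes hold 17982 frames, so frame 1977608 lies in block 109 (frames 1960038–1978019) with 17570 frames into that block.
The block's first minute is 1800 frames and the rest 1798 each; 17570 frames reaches minute 9, so 109 × 18 + 9 × 2 = 1980 labels have been skipped so far.
Adding those back, label number 1977608 + 1980 = 1979588 at 30 labels/s is 65986 s + 8 f = 18 h 19 min 46 s frame 8, i.e. 18:19:46;08.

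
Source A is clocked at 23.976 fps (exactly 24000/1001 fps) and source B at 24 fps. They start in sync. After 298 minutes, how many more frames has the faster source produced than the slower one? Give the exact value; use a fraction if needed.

429120/1001 frames

298 min = 17880 s.
A emits 24000/1001 × 17880 = 429120000/1001 frames; B emits 24 × 17880 = 429120.
Difference = 429120/1001 frames (≈ 428.6913); B is ahead of A.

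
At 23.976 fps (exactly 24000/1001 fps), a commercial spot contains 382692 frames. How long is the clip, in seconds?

15961.4455 seconds

Running time = 382692 / (24000/1001) = 15961.4455 s.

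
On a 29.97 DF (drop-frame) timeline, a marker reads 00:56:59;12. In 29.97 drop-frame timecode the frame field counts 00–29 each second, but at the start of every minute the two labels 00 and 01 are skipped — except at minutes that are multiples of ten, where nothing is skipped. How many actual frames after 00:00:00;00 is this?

As if non-drop at 30 labels/s: (0 × 3600 + 56 × 60 + 59) × 30 + 12 = 102582.
Minute boundaries passed: 56; those not divisible by 10: 56 − 5 = 51; dropped labels = 2 × 51 = 102.
Actual frame index = 102582 − 102 = 102480.

102480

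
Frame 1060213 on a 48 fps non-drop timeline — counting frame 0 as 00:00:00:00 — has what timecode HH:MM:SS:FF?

1060213 ÷ 48 = 22087 full seconds, remainder 37 frames.
22087 s = 6 h 8 min 7 s.
Timecode: 06:08:07:37.

06:08:07:37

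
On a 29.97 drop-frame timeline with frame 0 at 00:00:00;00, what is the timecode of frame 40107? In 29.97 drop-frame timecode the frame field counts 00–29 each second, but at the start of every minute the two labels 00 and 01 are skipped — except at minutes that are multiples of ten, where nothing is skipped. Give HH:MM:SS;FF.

Ten DF minutes hold 17982 frames, so frame 40107 lies in block 2 (frames 35964–53945) with 4143 frames into that block.
The block's first minute is 1800 frames and the rest 1798 each; 4143 frames reaches minute 2, so 2 × 18 + 2 × 2 = 40 labels have been skipped so far.
Adding those back, label number 40107 + 40 = 40147 at 30 labels/s is 1338 s + 7 f = 0 h 22 min 18 s frame 7, i.e. 00:22:18;07.

00:22:18;07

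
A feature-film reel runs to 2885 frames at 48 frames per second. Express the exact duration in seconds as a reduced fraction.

Running time = 2885 ÷ (48) = 2885 × 1/48 = 2885/48 s.

2885/48 seconds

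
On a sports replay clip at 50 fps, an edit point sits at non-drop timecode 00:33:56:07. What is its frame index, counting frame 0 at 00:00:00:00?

Total seconds to the label: (0 × 3600 + 33 × 60 + 56) = 2036.
Frame index = 2036 × 50 + 7 = 101807.

101807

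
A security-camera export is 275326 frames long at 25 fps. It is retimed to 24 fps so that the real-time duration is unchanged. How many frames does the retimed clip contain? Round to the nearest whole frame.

Frames at target rate = 275326 × (24) / (25) = 6607824/25 ≈ 264312.960.
Nearest whole frame: 264313.

264313 frames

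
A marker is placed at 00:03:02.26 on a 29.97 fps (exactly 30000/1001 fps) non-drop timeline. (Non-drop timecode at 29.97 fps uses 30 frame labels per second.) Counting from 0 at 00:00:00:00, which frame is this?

Total seconds to the label: (0 × 3600 + 3 × 60 + 2) = 182.
Frame index = 182 × 30 + 26 = 5486.

frame 5486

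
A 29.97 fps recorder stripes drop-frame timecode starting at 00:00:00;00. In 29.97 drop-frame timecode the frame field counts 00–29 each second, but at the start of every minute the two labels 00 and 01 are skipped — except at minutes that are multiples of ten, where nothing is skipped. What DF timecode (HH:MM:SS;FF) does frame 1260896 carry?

11:41:11;28

Ten DF minutes hold 17982 frames, so frame 1260896 lies in block 70 (frames 1258740–1276721) with 2156 frames into that block.
The block's first minute is 1800 frames and the rest 1798 each; 2156 frames reaches minute 1, so 70 × 18 + 1 × 2 = 1262 labels have been skipped so far.
Adding those back, label number 1260896 + 1262 = 1262158 at 30 labels/s is 42071 s + 28 f = 11 h 41 min 11 s frame 28, i.e. 11:41:11;28.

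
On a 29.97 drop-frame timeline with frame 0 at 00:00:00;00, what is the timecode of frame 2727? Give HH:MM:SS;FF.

Ten DF minutes hold 17982 frames, so frame 2727 lies in block 0 (frames 0–17981) with 2727 frames into that block.
The block's first minute is 1800 frames and the rest 1798 each; 2727 frames reaches minute 1, so 0 × 18 + 1 × 2 = 2 labels have been skipped so far.
Adding those back, label number 2727 + 2 = 2729 at 30 labels/s is 90 s + 29 f = 0 h 1 min 30 s frame 29, i.e. 00:01:30;29.

00:01:30;29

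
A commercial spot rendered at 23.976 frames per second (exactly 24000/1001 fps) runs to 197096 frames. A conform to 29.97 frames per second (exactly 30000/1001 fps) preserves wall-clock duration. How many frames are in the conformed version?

Target frames = source frames × (target rate / source rate) = 197096 × (30000/1001)/(24000/1001) = 197096 × 5/4 = 246370.

246370 frames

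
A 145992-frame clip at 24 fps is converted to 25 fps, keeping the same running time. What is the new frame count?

152075 frames

Frames at target rate = 145992 × (25) / (24) = 152075.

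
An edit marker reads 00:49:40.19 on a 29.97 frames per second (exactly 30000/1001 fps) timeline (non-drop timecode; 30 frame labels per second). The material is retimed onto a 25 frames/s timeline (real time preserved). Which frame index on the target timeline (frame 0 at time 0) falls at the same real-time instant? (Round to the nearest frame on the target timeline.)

Source frame index: (0×3600 + 49×60 + 40) × 30 + 19 = 89419.
Real time: 89419 / (30000/1001) = 89508419/30000 s.
Target frame: (89508419/30000) × (25) = 89508419/1200 ≈ 74590.349 → 74590.

frame 74590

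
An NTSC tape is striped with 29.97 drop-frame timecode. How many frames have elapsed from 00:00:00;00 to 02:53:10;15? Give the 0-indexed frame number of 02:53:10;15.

311403

Complete 10-minute blocks: 17, each 17982 frames → 305694.
Remaining 3 whole minutes in the current block: 1800 + 2 × 1798 = 5396 frames.
Within the current minute: 10 × 30 + 15 − 2 = 313 (labels ;00/;01 skipped at this minute). Total = 305694 + 5396 + 313 = 311403.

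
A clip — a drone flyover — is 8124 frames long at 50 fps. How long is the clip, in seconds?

162.48 seconds

Running time = 8124 / (50) = 162.48 s.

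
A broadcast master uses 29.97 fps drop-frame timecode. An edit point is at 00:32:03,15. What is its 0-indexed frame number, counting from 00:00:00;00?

As if non-drop at 30 labels/s: (0 × 3600 + 32 × 60 + 3) × 30 + 15 = 57705.
Minute boundaries passed: 32; those not divisible by 10: 32 − 3 = 29; dropped labels = 2 × 29 = 58.
Actual frame index = 57705 − 58 = 57647.

57647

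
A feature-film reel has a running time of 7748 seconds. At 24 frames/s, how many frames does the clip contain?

Frames = 7748 × 24 = 185952.

185952 frames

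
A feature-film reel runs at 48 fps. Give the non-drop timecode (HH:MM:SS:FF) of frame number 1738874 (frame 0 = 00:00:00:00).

10:03:46:26

1738874 ÷ 48 = 36226 full seconds, remainder 26 frames.
36226 s = 10 h 3 min 46 s.
Timecode: 10:03:46:26.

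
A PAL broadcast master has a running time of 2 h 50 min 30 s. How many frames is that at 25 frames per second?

255750 frames

2 h 50 min 30 s = 10230 s.
Frames = 10230 × 25 = 255750.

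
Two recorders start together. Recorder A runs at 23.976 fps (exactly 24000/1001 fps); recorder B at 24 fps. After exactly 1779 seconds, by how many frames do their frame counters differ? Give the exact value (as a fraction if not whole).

42696/1001 frames

A emits 24000/1001 × 1779 = 42696000/1001 frames; B emits 24 × 1779 = 42696.
Difference = 42696/1001 frames (≈ 42.6533); B is ahead of A.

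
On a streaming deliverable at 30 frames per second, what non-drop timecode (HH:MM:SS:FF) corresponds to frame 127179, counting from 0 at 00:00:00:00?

127179 ÷ 30 = 4239 full seconds, remainder 9 frames.
4239 s = 1 h 10 min 39 s.
Timecode: 01:10:39:09.

01:10:39:09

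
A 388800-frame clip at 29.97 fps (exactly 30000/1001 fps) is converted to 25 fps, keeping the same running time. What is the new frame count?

324324 frames

Target frames = source frames × (target rate / source rate) = 388800 × (25)/(30000/1001) = 388800 × 1001/1200 = 324324.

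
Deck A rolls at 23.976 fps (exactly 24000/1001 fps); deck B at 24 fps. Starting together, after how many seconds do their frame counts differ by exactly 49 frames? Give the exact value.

The gap grows by |24 − 24000/1001| = 24/1001 frames per second.
Time for a 49-frame gap: 49 ÷ (24/1001) = 49049/24 s.

49049/24 seconds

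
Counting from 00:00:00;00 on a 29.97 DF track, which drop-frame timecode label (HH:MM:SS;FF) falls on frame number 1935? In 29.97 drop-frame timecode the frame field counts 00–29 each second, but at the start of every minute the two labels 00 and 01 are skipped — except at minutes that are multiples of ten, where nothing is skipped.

00:01:04;17

Ten DF minutes hold 17982 frames, so frame 1935 lies in block 0 (frames 0–17981) with 1935 frames into that block.
The block's first minute is 1800 frames and the rest 1798 each; 1935 frames reaches minute 1, so 0 × 18 + 1 × 2 = 2 labels have been skipped so far.
Adding those back, label number 1935 + 2 = 1937 at 30 labels/s is 64 s + 17 f = 0 h 1 min 4 s frame 17, i.e. 00:01:04;17.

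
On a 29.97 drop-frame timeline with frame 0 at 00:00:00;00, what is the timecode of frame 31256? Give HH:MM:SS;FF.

00:17:22;28

Each 10-minute DF block holds 10 × 60 × 30 − 9 × 2 = 17982 frames. 31256 ÷ 17982 → 1 full block, remainder 13274.
Within the partial block the first minute is 1800 frames and each further minute 1798, so 7 further minute boundaries passed. Total skipped labels = 18 × 1 + 2 × 7 = 32.
Non-drop label index = 31256 + 32 = 31288; at 30 labels/s that is 00:17:22:28, i.e. DF 00:17:22;28.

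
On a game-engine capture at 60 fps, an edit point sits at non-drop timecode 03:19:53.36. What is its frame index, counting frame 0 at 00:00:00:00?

frame 719616

Total seconds to the label: (3 × 3600 + 19 × 60 + 53) = 11993.
Frame index = 11993 × 60 + 36 = 719616.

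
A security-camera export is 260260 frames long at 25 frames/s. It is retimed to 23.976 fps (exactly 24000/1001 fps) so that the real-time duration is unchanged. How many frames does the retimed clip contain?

249600 frames

Target frames = source frames × (target rate / source rate) = 260260 × (24000/1001)/(25) = 260260 × 960/1001 = 249600.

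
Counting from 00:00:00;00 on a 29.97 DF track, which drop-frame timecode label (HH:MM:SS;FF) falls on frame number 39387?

Each 10-minute DF block holds 10 × 60 × 30 − 9 × 2 = 17982 frames. 39387 ÷ 17982 → 2 full blocks, remainder 3423.
Within the partial block the first minute is 1800 frames and each further minute 1798, so 1 further minute boundary passed. Total skipped labels = 18 × 2 + 2 × 1 = 38.
Non-drop label index = 39387 + 38 = 39425; at 30 labels/s that is 00:21:54:05, i.e. DF 00:21:54;05.

00:21:54;05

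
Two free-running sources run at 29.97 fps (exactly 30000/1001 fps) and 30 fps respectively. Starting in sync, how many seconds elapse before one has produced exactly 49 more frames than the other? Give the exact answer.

The gap grows by |30 − 30000/1001| = 30/1001 frames per second.
Time for a 49-frame gap: 49 ÷ (30/1001) = 49049/30 s.

49049/30 seconds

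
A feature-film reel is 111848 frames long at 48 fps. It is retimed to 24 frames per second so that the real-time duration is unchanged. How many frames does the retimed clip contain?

55924 frames

Target frames = source frames × (target rate / source rate) = 111848 × (24)/(48) = 111848 × 1/2 = 55924.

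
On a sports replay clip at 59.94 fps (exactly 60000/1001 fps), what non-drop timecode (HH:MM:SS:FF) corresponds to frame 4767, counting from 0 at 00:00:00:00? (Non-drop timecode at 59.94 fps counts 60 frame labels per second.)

00:01:19:27

4767 ÷ 60 = 79 full seconds, remainder 27 frames.
79 s = 0 h 1 min 19 s.
Timecode: 00:01:19:27.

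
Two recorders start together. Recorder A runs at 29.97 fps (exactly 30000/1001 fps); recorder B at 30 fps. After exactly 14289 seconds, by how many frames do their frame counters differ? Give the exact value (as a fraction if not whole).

A emits 30000/1001 × 14289 = 38970000/91 frames; B emits 30 × 14289 = 428670.
Difference = 38970/91 frames (≈ 428.2418); B is ahead of A.

38970/91 frames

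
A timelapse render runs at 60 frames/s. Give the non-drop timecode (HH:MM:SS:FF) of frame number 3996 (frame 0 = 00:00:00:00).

00:01:06:36

3996 ÷ 60 = 66 full seconds, remainder 36 frames.
66 s = 0 h 1 min 6 s.
Timecode: 00:01:06:36.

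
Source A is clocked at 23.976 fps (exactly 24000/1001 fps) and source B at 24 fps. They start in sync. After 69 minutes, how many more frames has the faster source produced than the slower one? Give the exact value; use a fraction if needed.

99360/1001 frames

69 min = 4140 s.
A emits 24000/1001 × 4140 = 99360000/1001 frames; B emits 24 × 4140 = 99360.
Difference = 99360/1001 frames (≈ 99.2607); B is ahead of A.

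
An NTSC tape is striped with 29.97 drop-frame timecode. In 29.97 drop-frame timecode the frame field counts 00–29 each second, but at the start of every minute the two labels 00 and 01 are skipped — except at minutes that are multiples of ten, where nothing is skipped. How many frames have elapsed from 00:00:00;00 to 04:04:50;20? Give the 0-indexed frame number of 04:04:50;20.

As if non-drop at 30 labels/s: (4 × 3600 + 4 × 60 + 50) × 30 + 20 = 440720.
Minute boundaries passed: 244; those not divisible by 10: 244 − 24 = 220; dropped labels = 2 × 220 = 440.
Actual frame index = 440720 − 440 = 440280.

440280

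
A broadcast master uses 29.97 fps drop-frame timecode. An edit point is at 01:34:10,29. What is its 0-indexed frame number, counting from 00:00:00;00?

Complete 10-minute blocks: 9, each 17982 frames → 161838.
Remaining 4 whole minutes in the current block: 1800 + 3 × 1798 = 7194 frames.
Within the current minute: 10 × 30 + 29 − 2 = 327 (labels ;00/;01 skipped at this minute). Total = 161838 + 7194 + 327 = 169359.

169359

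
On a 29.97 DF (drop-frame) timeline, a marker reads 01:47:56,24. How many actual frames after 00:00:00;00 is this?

194110

Complete 10-minute blocks: 10, each 17982 frames → 179820.
Remaining 7 whole minutes in the current block: 1800 + 6 × 1798 = 12588 frames.
Within the current minute: 56 × 30 + 24 − 2 = 1702 (labels ;00/;01 skipped at this minute). Total = 179820 + 12588 + 1702 = 194110.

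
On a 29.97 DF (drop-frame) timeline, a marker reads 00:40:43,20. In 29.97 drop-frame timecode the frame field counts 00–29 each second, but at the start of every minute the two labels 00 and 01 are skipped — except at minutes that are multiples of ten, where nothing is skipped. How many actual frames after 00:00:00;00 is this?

As if non-drop at 30 labels/s: (0 × 3600 + 40 × 60 + 43) × 30 + 20 = 73310.
Minute boundaries passed: 40; those not divisible by 10: 40 − 4 = 36; dropped labels = 2 × 36 = 72.
Actual frame index = 73310 − 72 = 73238.

73238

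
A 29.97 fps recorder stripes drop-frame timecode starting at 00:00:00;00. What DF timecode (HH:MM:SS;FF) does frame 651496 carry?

Each 10-minute DF block holds 10 × 60 × 30 − 9 × 2 = 17982 frames. 651496 ÷ 17982 → 36 full blocks, remainder 4144.
Within the partial block the first minute is 1800 frames and each further minute 1798, so 2 further minute boundaries passed. Total skipped labels = 18 × 36 + 2 × 2 = 652.
Non-drop label index = 651496 + 652 = 652148; at 30 labels/s that is 06:02:18:08, i.e. DF 06:02:18;08.

06:02:18;08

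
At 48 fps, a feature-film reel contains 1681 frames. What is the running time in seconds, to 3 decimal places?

Running time = 1681 × 1/48 = 1681/48 s ≈ 35.021 s.

35.021 seconds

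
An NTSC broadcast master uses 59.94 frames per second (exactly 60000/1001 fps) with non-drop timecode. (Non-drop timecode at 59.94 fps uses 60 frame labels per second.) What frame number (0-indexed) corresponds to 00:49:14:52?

frame 177292

Total seconds to the label: (0 × 3600 + 49 × 60 + 14) = 2954.
Frame index = 2954 × 60 + 52 = 177292.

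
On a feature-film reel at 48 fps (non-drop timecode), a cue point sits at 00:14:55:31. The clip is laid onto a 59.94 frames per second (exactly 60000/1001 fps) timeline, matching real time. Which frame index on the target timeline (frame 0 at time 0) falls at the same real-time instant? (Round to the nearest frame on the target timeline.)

Source frame index: (0×3600 + 14×60 + 55) × 48 + 31 = 42991.
Real time: 42991 / (48) = 42991/48 s.
Target frame: (42991/48) × (60000/1001) = 4133750/77 ≈ 53685.065 → 53685.

frame 53685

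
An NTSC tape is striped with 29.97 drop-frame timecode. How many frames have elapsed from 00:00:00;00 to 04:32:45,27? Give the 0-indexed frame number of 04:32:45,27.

490487

Complete 10-minute blocks: 27, each 17982 frames → 485514.
Remaining 2 whole minutes in the current block: 1800 + 1 × 1798 = 3598 frames.
Within the current minute: 45 × 30 + 27 − 2 = 1375 (labels ;00/;01 skipped at this minute). Total = 485514 + 3598 + 1375 = 490487.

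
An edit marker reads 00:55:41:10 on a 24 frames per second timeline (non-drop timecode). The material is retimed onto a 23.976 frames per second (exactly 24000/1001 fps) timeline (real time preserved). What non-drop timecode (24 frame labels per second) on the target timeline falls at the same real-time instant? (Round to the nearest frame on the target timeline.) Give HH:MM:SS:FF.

Source frame index: (0×3600 + 55×60 + 41) × 24 + 10 = 80194.
Real time: 80194 / (24) = 40097/12 s.
Target frame: (40097/12) × (24000/1001) = 80194000/1001 ≈ 80113.886 → 80114.
At 24 labels/s: frame 80114 → 00:55:38:02.

00:55:38:02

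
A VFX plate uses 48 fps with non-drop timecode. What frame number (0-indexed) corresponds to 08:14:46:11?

frame 1424939

Total seconds to the label: (8 × 3600 + 14 × 60 + 46) = 29686.
Frame index = 29686 × 48 + 11 = 1424939.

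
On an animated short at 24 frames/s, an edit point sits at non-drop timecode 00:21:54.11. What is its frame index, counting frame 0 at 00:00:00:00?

Total seconds to the label: (0 × 3600 + 21 × 60 + 54) = 1314.
Frame index = 1314 × 24 + 11 = 31547.

31547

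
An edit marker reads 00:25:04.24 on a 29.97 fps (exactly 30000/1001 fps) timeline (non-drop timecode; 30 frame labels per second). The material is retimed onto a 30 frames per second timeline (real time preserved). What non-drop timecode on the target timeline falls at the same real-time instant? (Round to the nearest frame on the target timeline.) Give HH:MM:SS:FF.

Source frame index: (0×3600 + 25×60 + 4) × 30 + 24 = 45144.
Real time: 45144 / (30000/1001) = 1882881/1250 s.
Target frame: (1882881/1250) × (30) = 5648643/125 ≈ 45189.144 → 45189.
At 30 labels/s: frame 45189 → 00:25:06:09.

00:25:06:09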